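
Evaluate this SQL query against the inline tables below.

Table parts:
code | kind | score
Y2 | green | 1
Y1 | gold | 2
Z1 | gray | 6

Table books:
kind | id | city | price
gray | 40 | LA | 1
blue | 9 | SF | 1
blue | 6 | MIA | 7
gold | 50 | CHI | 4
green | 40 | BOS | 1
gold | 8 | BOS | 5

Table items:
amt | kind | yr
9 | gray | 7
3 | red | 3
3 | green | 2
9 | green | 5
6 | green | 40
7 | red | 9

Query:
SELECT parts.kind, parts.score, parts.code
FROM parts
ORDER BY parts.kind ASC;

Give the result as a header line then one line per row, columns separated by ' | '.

== RESULT ==
parts.kind | parts.score | parts.code
gold | 2 | Y1
gray | 6 | Z1
green | 1 | Y2

Derivation:
After SELECT (3 rows):
parts.kind | parts.score | parts.code
green | 1 | Y2
gold | 2 | Y1
gray | 6 | Z1
After ORDER BY (3 rows):
parts.kind | parts.score | parts.code
gold | 2 | Y1
gray | 6 | Z1
green | 1 | Y2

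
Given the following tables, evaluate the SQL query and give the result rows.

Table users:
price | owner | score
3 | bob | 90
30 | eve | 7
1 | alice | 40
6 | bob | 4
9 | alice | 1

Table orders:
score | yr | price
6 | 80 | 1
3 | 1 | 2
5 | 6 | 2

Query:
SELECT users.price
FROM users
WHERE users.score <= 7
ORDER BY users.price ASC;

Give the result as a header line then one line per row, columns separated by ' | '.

After WHERE (3 rows):
users.price | users.owner | users.score
30 | eve | 7
6 | bob | 4
9 | alice | 1
After SELECT (3 rows):
users.price
30
6
9
After ORDER BY (3 rows):
users.price
6
9
30

== RESULT ==
users.price
6
9
30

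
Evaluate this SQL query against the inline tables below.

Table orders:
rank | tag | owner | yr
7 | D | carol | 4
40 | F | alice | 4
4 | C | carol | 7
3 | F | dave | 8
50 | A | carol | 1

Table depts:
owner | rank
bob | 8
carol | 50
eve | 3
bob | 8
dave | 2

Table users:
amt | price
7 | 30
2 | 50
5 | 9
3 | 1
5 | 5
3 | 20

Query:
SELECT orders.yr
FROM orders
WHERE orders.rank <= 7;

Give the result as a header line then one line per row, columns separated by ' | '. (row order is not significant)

After WHERE (3 rows):
orders.rank | orders.tag | orders.owner | orders.yr
7 | D | carol | 4
4 | C | carol | 7
3 | F | dave | 8
After SELECT (3 rows):
orders.yr
4
7
8

== RESULT ==
orders.yr
4
7
8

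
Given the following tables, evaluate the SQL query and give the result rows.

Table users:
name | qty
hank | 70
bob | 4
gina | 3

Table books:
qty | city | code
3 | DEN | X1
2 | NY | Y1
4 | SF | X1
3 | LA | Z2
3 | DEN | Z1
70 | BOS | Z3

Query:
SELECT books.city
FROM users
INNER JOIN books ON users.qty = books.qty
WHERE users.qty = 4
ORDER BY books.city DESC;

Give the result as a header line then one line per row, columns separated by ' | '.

== RESULT ==
books.city
SF

Derivation:
After JOIN books (5 rows):
users.name | users.qty | books.qty | books.city | books.code
hank | 70 | 70 | BOS | Z3
bob | 4 | 4 | SF | X1
gina | 3 | 3 | DEN | X1
gina | 3 | 3 | LA | Z2
gina | 3 | 3 | DEN | Z1
After WHERE (1 rows):
users.name | users.qty | books.qty | books.city | books.code
bob | 4 | 4 | SF | X1
After SELECT (1 rows):
books.city
SF
After ORDER BY (1 rows):
books.city
SF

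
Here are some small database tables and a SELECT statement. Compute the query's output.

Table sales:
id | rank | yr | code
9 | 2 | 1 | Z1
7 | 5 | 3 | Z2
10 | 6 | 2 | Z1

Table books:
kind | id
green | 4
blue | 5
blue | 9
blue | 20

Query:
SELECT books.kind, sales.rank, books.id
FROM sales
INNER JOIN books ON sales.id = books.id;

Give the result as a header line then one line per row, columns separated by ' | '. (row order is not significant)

== RESULT ==
books.kind | sales.rank | books.id
blue | 2 | 9

Derivation:
After JOIN books (1 rows):
sales.id | sales.rank | sales.yr | sales.code | books.kind | books.id
9 | 2 | 1 | Z1 | blue | 9
After SELECT (1 rows):
books.kind | sales.rank | books.id
blue | 2 | 9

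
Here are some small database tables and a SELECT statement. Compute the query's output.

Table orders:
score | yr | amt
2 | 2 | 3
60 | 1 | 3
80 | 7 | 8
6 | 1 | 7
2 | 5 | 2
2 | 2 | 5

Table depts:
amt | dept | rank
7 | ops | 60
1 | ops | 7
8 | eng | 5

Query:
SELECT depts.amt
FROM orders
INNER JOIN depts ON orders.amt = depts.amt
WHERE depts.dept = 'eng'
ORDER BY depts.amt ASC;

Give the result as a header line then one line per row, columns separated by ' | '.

After JOIN depts (2 rows):
orders.score | orders.yr | orders.amt | depts.amt | depts.dept | depts.rank
80 | 7 | 8 | 8 | eng | 5
6 | 1 | 7 | 7 | ops | 60
After WHERE (1 rows):
orders.score | orders.yr | orders.amt | depts.amt | depts.dept | depts.rank
80 | 7 | 8 | 8 | eng | 5
After SELECT (1 rows):
depts.amt
8
After ORDER BY (1 rows):
depts.amt
8

== RESULT ==
depts.amt
8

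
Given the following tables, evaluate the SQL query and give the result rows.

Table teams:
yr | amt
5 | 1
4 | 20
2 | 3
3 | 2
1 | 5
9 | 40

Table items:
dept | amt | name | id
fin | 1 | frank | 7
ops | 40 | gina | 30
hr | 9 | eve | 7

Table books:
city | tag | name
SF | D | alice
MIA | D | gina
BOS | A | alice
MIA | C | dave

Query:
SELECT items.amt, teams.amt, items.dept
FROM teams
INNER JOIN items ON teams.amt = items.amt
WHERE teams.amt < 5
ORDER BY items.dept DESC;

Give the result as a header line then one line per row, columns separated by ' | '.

== RESULT ==
items.amt | teams.amt | items.dept
1 | 1 | fin

Derivation:
After JOIN items (2 rows):
teams.yr | teams.amt | items.dept | items.amt | items.name | items.id
5 | 1 | fin | 1 | frank | 7
9 | 40 | ops | 40 | gina | 30
After WHERE (1 rows):
teams.yr | teams.amt | items.dept | items.amt | items.name | items.id
5 | 1 | fin | 1 | frank | 7
After SELECT (1 rows):
items.amt | teams.amt | items.dept
1 | 1 | fin
After ORDER BY (1 rows):
items.amt | teams.amt | items.dept
1 | 1 | fin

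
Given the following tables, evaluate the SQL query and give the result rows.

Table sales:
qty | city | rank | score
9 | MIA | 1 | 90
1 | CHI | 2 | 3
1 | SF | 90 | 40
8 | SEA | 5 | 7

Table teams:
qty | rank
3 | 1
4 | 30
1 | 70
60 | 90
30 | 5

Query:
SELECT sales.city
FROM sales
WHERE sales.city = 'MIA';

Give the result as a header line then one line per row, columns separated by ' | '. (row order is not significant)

After WHERE (1 rows):
sales.qty | sales.city | sales.rank | sales.score
9 | MIA | 1 | 90
After SELECT (1 rows):
sales.city
MIA

== RESULT ==
sales.city
MIA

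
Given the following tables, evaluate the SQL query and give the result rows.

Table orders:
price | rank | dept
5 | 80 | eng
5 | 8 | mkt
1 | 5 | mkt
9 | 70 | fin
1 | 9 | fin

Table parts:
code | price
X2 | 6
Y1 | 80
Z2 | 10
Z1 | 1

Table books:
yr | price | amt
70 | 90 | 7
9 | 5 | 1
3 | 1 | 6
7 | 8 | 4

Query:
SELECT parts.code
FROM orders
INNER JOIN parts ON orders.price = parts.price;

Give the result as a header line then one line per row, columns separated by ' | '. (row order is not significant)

== RESULT ==
parts.code
Z1
Z1

Derivation:
After JOIN parts (2 rows):
orders.price | orders.rank | orders.dept | parts.code | parts.price
1 | 5 | mkt | Z1 | 1
1 | 9 | fin | Z1 | 1
After SELECT (2 rows):
parts.code
Z1
Z1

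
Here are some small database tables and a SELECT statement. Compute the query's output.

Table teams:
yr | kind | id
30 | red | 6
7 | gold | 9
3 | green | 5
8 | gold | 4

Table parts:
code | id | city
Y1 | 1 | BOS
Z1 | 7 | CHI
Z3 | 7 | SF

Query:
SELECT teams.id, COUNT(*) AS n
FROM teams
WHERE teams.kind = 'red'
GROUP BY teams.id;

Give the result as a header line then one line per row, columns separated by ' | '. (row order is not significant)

After WHERE (1 rows):
teams.yr | teams.kind | teams.id
30 | red | 6
After GROUP BY (1 rows):
teams.id | n
6 | 1

== RESULT ==
teams.id | n
6 | 1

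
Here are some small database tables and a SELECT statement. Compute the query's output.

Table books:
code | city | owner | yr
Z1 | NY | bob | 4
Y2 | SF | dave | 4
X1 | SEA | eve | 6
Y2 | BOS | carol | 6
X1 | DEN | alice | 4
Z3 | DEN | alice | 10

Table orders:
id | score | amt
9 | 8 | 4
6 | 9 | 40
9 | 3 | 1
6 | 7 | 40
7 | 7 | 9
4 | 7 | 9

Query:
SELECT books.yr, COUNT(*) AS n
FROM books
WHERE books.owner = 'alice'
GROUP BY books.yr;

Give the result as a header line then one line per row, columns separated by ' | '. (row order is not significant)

== RESULT ==
books.yr | n
4 | 1
10 | 1

Derivation:
After WHERE (2 rows):
books.code | books.city | books.owner | books.yr
X1 | DEN | alice | 4
Z3 | DEN | alice | 10
After GROUP BY (2 rows):
books.yr | n
4 | 1
10 | 1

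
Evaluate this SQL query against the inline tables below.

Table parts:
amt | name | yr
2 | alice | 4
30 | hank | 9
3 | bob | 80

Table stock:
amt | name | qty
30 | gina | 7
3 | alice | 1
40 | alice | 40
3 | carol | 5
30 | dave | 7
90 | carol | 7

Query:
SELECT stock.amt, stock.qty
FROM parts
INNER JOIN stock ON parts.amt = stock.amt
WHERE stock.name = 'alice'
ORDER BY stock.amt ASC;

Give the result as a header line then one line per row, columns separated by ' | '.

After JOIN stock (4 rows):
parts.amt | parts.name | parts.yr | stock.amt | stock.name | stock.qty
30 | hank | 9 | 30 | gina | 7
30 | hank | 9 | 30 | dave | 7
3 | bob | 80 | 3 | alice | 1
3 | bob | 80 | 3 | carol | 5
After WHERE (1 rows):
parts.amt | parts.name | parts.yr | stock.amt | stock.name | stock.qty
3 | bob | 80 | 3 | alice | 1
After SELECT (1 rows):
stock.amt | stock.qty
3 | 1
After ORDER BY (1 rows):
stock.amt | stock.qty
3 | 1

== RESULT ==
stock.amt | stock.qty
3 | 1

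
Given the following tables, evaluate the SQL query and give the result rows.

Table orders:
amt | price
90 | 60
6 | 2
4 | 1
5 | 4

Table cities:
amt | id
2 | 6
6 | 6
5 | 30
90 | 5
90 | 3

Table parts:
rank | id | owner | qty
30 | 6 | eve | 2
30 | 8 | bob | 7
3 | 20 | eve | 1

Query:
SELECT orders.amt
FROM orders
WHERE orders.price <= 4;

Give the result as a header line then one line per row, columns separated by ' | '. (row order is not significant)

== RESULT ==
orders.amt
6
4
5

Derivation:
After WHERE (3 rows):
orders.amt | orders.price
6 | 2
4 | 1
5 | 4
After SELECT (3 rows):
orders.amt
6
4
5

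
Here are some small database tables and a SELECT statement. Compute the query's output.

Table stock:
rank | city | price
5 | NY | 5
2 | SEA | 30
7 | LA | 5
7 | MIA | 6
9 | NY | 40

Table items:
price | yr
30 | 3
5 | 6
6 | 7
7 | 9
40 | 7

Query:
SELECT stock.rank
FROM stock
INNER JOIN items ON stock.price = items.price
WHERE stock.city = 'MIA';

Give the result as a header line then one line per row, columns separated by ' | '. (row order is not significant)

== RESULT ==
stock.rank
7

Derivation:
After JOIN items (5 rows):
stock.rank | stock.city | stock.price | items.price | items.yr
5 | NY | 5 | 5 | 6
2 | SEA | 30 | 30 | 3
7 | LA | 5 | 5 | 6
7 | MIA | 6 | 6 | 7
9 | NY | 40 | 40 | 7
After WHERE (1 rows):
stock.rank | stock.city | stock.price | items.price | items.yr
7 | MIA | 6 | 6 | 7
After SELECT (1 rows):
stock.rank
7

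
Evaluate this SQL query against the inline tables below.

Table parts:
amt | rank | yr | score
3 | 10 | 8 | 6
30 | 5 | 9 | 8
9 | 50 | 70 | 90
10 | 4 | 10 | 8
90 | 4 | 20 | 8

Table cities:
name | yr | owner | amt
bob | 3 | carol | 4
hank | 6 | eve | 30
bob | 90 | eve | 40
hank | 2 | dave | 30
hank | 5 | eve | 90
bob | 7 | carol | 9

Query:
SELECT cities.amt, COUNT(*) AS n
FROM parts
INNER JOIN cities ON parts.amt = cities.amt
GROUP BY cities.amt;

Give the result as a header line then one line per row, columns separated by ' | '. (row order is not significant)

== RESULT ==
cities.amt | n
30 | 2
9 | 1
90 | 1

Derivation:
After JOIN cities (4 rows):
parts.amt | parts.rank | parts.yr | parts.score | cities.name | cities.yr | cities.owner | cities.amt
30 | 5 | 9 | 8 | hank | 6 | eve | 30
30 | 5 | 9 | 8 | hank | 2 | dave | 30
9 | 50 | 70 | 90 | bob | 7 | carol | 9
90 | 4 | 20 | 8 | hank | 5 | eve | 90
After GROUP BY (3 rows):
cities.amt | n
30 | 2
9 | 1
90 | 1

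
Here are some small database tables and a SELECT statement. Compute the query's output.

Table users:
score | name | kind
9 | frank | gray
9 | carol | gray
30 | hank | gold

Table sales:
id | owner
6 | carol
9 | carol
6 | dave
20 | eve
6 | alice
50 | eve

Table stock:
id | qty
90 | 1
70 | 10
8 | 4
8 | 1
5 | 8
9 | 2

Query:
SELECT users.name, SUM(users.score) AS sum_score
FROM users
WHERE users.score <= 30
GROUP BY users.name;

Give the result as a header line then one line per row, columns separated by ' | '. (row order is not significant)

== RESULT ==
users.name | sum_score
frank | 9
carol | 9
hank | 30

Derivation:
After WHERE (3 rows):
users.score | users.name | users.kind
9 | frank | gray
9 | carol | gray
30 | hank | gold
After GROUP BY (3 rows):
users.name | sum_score
frank | 9
carol | 9
hank | 30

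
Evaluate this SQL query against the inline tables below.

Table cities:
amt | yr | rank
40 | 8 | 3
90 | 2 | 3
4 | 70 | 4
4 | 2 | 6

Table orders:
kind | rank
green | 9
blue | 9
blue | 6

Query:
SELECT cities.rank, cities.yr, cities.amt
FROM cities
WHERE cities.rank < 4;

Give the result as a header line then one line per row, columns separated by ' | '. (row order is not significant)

After WHERE (2 rows):
cities.amt | cities.yr | cities.rank
40 | 8 | 3
90 | 2 | 3
After SELECT (2 rows):
cities.rank | cities.yr | cities.amt
3 | 8 | 40
3 | 2 | 90

== RESULT ==
cities.rank | cities.yr | cities.amt
3 | 8 | 40
3 | 2 | 90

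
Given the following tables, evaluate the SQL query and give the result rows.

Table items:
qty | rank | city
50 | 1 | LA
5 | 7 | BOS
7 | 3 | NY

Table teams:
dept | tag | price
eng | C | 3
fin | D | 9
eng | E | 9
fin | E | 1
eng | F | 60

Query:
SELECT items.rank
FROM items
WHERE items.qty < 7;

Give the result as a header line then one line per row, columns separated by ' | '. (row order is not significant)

After WHERE (1 rows):
items.qty | items.rank | items.city
5 | 7 | BOS
After SELECT (1 rows):
items.rank
7

== RESULT ==
items.rank
7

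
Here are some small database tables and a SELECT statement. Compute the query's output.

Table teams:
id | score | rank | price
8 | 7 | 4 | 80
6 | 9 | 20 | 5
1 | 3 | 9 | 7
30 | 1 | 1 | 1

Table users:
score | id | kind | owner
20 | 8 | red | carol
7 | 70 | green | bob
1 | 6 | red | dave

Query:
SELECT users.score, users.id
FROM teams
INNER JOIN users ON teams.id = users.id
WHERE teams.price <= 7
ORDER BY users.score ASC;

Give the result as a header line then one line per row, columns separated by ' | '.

== RESULT ==
users.score | users.id
1 | 6

Derivation:
After JOIN users (2 rows):
teams.id | teams.score | teams.rank | teams.price | users.score | users.id | users.kind | users.owner
8 | 7 | 4 | 80 | 20 | 8 | red | carol
6 | 9 | 20 | 5 | 1 | 6 | red | dave
After WHERE (1 rows):
teams.id | teams.score | teams.rank | teams.price | users.score | users.id | users.kind | users.owner
6 | 9 | 20 | 5 | 1 | 6 | red | dave
After SELECT (1 rows):
users.score | users.id
1 | 6
After ORDER BY (1 rows):
users.score | users.id
1 | 6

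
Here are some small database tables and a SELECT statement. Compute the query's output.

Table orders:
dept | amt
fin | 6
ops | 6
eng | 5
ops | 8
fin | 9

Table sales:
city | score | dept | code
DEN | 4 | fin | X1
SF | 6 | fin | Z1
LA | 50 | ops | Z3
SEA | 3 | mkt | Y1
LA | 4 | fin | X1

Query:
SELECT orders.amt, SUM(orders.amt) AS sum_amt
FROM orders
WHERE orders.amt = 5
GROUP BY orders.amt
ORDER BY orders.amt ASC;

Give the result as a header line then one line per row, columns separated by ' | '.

After WHERE (1 rows):
orders.dept | orders.amt
eng | 5
After GROUP BY (1 rows):
orders.amt | sum_amt
5 | 5
After ORDER BY (1 rows):
orders.amt | sum_amt
5 | 5

== RESULT ==
orders.amt | sum_amt
5 | 5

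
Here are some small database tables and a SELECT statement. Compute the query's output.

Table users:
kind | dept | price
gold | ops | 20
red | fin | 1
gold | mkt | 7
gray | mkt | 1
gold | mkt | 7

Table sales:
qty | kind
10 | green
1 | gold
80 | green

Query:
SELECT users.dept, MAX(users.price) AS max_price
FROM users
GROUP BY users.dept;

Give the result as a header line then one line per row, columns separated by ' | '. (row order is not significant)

== RESULT ==
users.dept | max_price
ops | 20
fin | 1
mkt | 7

Derivation:
After GROUP BY (3 rows):
users.dept | max_price
ops | 20
fin | 1
mkt | 7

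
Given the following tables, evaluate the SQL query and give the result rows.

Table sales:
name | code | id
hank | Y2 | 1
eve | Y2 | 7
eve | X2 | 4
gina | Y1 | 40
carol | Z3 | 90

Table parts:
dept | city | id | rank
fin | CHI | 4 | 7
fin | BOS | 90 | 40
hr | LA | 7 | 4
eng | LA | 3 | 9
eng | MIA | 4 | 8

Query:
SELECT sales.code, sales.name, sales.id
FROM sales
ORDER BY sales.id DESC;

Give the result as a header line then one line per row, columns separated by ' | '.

== RESULT ==
sales.code | sales.name | sales.id
Z3 | carol | 90
Y1 | gina | 40
Y2 | eve | 7
X2 | eve | 4
Y2 | hank | 1

Derivation:
After SELECT (5 rows):
sales.code | sales.name | sales.id
Y2 | hank | 1
Y2 | eve | 7
X2 | eve | 4
Y1 | gina | 40
Z3 | carol | 90
After ORDER BY (5 rows):
sales.code | sales.name | sales.id
Z3 | carol | 90
Y1 | gina | 40
Y2 | eve | 7
X2 | eve | 4
Y2 | hank | 1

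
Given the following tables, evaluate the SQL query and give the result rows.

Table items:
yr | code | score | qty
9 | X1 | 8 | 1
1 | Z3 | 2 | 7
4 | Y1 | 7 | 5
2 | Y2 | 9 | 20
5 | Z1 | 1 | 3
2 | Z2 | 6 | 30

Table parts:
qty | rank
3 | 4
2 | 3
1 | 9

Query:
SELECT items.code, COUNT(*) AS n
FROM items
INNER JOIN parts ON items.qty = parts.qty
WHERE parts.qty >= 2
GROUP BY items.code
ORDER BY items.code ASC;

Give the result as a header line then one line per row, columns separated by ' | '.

After JOIN parts (2 rows):
items.yr | items.code | items.score | items.qty | parts.qty | parts.rank
9 | X1 | 8 | 1 | 1 | 9
5 | Z1 | 1 | 3 | 3 | 4
After WHERE (1 rows):
items.yr | items.code | items.score | items.qty | parts.qty | parts.rank
5 | Z1 | 1 | 3 | 3 | 4
After GROUP BY (1 rows):
items.code | n
Z1 | 1
After ORDER BY (1 rows):
items.code | n
Z1 | 1

== RESULT ==
items.code | n
Z1 | 1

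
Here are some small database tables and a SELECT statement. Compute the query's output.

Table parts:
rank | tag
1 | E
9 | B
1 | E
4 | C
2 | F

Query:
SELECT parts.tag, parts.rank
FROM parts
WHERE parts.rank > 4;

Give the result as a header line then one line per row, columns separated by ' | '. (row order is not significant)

After WHERE (1 rows):
parts.rank | parts.tag
9 | B
After SELECT (1 rows):
parts.tag | parts.rank
B | 9

== RESULT ==
parts.tag | parts.rank
B | 9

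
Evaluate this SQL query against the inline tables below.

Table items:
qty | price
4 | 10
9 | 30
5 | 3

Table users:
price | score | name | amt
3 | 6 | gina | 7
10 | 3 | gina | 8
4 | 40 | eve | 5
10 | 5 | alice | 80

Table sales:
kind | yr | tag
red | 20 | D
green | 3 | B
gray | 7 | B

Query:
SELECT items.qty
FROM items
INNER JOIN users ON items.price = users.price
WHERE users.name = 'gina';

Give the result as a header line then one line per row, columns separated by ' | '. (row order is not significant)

== RESULT ==
items.qty
4
5

Derivation:
After JOIN users (3 rows):
items.qty | items.price | users.price | users.score | users.name | users.amt
4 | 10 | 10 | 3 | gina | 8
4 | 10 | 10 | 5 | alice | 80
5 | 3 | 3 | 6 | gina | 7
After WHERE (2 rows):
items.qty | items.price | users.price | users.score | users.name | users.amt
4 | 10 | 10 | 3 | gina | 8
5 | 3 | 3 | 6 | gina | 7
After SELECT (2 rows):
items.qty
4
5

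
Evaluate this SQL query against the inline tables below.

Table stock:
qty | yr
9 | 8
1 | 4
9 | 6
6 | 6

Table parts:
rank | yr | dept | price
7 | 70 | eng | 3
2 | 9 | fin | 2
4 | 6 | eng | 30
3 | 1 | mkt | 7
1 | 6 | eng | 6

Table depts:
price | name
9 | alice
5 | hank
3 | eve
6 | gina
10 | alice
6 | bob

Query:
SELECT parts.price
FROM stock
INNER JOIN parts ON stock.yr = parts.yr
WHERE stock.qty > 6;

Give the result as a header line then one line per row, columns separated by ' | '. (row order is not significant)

== RESULT ==
parts.price
30
6

Derivation:
After JOIN parts (4 rows):
stock.qty | stock.yr | parts.rank | parts.yr | parts.dept | parts.price
9 | 6 | 4 | 6 | eng | 30
9 | 6 | 1 | 6 | eng | 6
6 | 6 | 4 | 6 | eng | 30
6 | 6 | 1 | 6 | eng | 6
After WHERE (2 rows):
stock.qty | stock.yr | parts.rank | parts.yr | parts.dept | parts.price
9 | 6 | 4 | 6 | eng | 30
9 | 6 | 1 | 6 | eng | 6
After SELECT (2 rows):
parts.price
30
6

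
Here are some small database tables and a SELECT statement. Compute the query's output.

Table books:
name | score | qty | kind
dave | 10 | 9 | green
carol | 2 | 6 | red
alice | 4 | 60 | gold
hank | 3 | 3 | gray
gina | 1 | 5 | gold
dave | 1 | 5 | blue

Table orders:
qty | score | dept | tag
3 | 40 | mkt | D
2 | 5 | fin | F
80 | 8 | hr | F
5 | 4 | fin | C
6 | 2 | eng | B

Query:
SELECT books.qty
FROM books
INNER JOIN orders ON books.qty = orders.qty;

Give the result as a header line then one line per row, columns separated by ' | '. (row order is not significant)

== RESULT ==
books.qty
6
3
5
5

Derivation:
After JOIN orders (4 rows):
books.name | books.score | books.qty | books.kind | orders.qty | orders.score | orders.dept | orders.tag
carol | 2 | 6 | red | 6 | 2 | eng | B
hank | 3 | 3 | gray | 3 | 40 | mkt | D
gina | 1 | 5 | gold | 5 | 4 | fin | C
dave | 1 | 5 | blue | 5 | 4 | fin | C
After SELECT (4 rows):
books.qty
6
3
5
5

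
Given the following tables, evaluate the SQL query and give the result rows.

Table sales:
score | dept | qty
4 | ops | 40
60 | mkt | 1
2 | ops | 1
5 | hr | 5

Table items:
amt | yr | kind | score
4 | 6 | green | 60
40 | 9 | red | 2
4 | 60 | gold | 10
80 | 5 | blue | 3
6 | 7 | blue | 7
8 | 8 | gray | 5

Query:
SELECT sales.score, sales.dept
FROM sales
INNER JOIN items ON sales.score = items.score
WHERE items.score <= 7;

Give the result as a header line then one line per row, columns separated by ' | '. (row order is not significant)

== RESULT ==
sales.score | sales.dept
2 | ops
5 | hr

Derivation:
After JOIN items (3 rows):
sales.score | sales.dept | sales.qty | items.amt | items.yr | items.kind | items.score
60 | mkt | 1 | 4 | 6 | green | 60
2 | ops | 1 | 40 | 9 | red | 2
5 | hr | 5 | 8 | 8 | gray | 5
After WHERE (2 rows):
sales.score | sales.dept | sales.qty | items.amt | items.yr | items.kind | items.score
2 | ops | 1 | 40 | 9 | red | 2
5 | hr | 5 | 8 | 8 | gray | 5
After SELECT (2 rows):
sales.score | sales.dept
2 | ops
5 | hr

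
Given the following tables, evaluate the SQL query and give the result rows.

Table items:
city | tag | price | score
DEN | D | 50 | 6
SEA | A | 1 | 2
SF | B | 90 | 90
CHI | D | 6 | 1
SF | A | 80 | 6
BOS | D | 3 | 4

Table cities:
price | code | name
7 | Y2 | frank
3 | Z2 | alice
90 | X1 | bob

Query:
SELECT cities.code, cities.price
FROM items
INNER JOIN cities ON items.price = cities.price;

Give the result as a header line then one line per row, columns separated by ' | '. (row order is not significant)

== RESULT ==
cities.code | cities.price
X1 | 90
Z2 | 3

Derivation:
After JOIN cities (2 rows):
items.city | items.tag | items.price | items.score | cities.price | cities.code | cities.name
SF | B | 90 | 90 | 90 | X1 | bob
BOS | D | 3 | 4 | 3 | Z2 | alice
After SELECT (2 rows):
cities.code | cities.price
X1 | 90
Z2 | 3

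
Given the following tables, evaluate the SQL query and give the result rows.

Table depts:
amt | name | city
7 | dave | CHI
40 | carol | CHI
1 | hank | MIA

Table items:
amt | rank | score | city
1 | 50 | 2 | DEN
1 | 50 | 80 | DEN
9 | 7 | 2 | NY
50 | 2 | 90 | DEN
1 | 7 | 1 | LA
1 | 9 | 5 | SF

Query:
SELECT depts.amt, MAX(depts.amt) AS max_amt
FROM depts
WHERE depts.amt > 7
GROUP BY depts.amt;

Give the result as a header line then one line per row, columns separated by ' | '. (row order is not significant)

== RESULT ==
depts.amt | max_amt
40 | 40

Derivation:
After WHERE (1 rows):
depts.amt | depts.name | depts.city
40 | carol | CHI
After GROUP BY (1 rows):
depts.amt | max_amt
40 | 40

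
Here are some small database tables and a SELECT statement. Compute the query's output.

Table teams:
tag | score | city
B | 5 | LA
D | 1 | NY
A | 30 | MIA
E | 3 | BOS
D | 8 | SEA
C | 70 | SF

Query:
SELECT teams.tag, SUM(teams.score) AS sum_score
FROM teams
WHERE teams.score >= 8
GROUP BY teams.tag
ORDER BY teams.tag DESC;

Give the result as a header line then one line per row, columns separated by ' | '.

== RESULT ==
teams.tag | sum_score
D | 8
C | 70
A | 30

Derivation:
After WHERE (3 rows):
teams.tag | teams.score | teams.city
A | 30 | MIA
D | 8 | SEA
C | 70 | SF
After GROUP BY (3 rows):
teams.tag | sum_score
A | 30
D | 8
C | 70
After ORDER BY (3 rows):
teams.tag | sum_score
D | 8
C | 70
A | 30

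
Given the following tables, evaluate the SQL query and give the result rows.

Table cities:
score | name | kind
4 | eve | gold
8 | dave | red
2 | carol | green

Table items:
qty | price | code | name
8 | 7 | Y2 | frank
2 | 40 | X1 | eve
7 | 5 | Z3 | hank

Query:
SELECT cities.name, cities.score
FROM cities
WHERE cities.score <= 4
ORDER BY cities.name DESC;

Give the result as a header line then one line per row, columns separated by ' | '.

== RESULT ==
cities.name | cities.score
eve | 4
carol | 2

Derivation:
After WHERE (2 rows):
cities.score | cities.name | cities.kind
4 | eve | gold
2 | carol | green
After SELECT (2 rows):
cities.name | cities.score
eve | 4
carol | 2
After ORDER BY (2 rows):
cities.name | cities.score
eve | 4
carol | 2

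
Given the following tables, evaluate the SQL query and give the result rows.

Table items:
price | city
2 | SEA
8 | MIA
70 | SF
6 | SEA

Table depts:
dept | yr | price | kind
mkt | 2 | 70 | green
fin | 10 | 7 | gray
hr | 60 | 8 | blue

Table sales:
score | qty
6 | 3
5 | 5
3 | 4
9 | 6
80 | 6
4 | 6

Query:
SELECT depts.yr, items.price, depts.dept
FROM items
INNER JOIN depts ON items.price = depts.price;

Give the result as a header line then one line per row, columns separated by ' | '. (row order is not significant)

After JOIN depts (2 rows):
items.price | items.city | depts.dept | depts.yr | depts.price | depts.kind
8 | MIA | hr | 60 | 8 | blue
70 | SF | mkt | 2 | 70 | green
After SELECT (2 rows):
depts.yr | items.price | depts.dept
60 | 8 | hr
2 | 70 | mkt

== RESULT ==
depts.yr | items.price | depts.dept
60 | 8 | hr
2 | 70 | mkt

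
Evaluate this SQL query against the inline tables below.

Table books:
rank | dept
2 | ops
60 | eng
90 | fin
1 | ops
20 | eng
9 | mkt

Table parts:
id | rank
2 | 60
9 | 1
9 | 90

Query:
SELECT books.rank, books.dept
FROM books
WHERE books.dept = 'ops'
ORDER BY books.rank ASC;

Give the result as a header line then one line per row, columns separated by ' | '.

== RESULT ==
books.rank | books.dept
1 | ops
2 | ops

Derivation:
After WHERE (2 rows):
books.rank | books.dept
2 | ops
1 | ops
After SELECT (2 rows):
books.rank | books.dept
2 | ops
1 | ops
After ORDER BY (2 rows):
books.rank | books.dept
1 | ops
2 | ops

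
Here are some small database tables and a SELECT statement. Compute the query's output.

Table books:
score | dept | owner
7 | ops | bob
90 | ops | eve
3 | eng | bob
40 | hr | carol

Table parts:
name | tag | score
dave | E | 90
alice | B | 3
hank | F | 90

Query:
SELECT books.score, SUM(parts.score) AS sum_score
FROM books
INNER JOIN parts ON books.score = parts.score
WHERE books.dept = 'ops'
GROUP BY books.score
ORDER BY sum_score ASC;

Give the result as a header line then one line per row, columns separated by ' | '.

== RESULT ==
books.score | sum_score
90 | 180

Derivation:
After JOIN parts (3 rows):
books.score | books.dept | books.owner | parts.name | parts.tag | parts.score
90 | ops | eve | dave | E | 90
90 | ops | eve | hank | F | 90
3 | eng | bob | alice | B | 3
After WHERE (2 rows):
books.score | books.dept | books.owner | parts.name | parts.tag | parts.score
90 | ops | eve | dave | E | 90
90 | ops | eve | hank | F | 90
After GROUP BY (1 rows):
books.score | sum_score
90 | 180
After ORDER BY (1 rows):
books.score | sum_score
90 | 180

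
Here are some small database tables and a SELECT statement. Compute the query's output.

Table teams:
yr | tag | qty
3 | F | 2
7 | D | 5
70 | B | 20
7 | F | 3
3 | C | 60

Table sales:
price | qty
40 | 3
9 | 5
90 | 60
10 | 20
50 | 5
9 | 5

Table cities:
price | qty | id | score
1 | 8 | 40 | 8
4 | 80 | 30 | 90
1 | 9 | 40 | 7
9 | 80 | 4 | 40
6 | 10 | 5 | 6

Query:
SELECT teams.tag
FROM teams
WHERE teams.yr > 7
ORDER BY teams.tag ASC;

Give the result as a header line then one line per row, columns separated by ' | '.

== RESULT ==
teams.tag
B

Derivation:
After WHERE (1 rows):
teams.yr | teams.tag | teams.qty
70 | B | 20
After SELECT (1 rows):
teams.tag
B
After ORDER BY (1 rows):
teams.tag
B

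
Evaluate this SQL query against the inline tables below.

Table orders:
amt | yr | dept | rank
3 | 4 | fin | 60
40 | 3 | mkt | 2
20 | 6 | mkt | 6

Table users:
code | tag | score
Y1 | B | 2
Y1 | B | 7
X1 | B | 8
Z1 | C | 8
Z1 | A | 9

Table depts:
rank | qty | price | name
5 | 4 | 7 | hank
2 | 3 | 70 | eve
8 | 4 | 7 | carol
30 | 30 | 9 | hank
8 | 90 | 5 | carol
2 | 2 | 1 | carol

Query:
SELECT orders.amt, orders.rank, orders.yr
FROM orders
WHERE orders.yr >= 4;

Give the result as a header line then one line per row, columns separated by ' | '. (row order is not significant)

== RESULT ==
orders.amt | orders.rank | orders.yr
3 | 60 | 4
20 | 6 | 6

Derivation:
After WHERE (2 rows):
orders.amt | orders.yr | orders.dept | orders.rank
3 | 4 | fin | 60
20 | 6 | mkt | 6
After SELECT (2 rows):
orders.amt | orders.rank | orders.yr
3 | 60 | 4
20 | 6 | 6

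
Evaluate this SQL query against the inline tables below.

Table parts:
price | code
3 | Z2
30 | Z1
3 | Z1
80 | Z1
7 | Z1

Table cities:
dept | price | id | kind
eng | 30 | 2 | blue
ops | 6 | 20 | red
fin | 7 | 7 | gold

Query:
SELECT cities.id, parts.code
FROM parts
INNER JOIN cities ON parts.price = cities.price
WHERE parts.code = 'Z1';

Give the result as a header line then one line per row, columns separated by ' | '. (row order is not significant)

After JOIN cities (2 rows):
parts.price | parts.code | cities.dept | cities.price | cities.id | cities.kind
30 | Z1 | eng | 30 | 2 | blue
7 | Z1 | fin | 7 | 7 | gold
After WHERE (2 rows):
parts.price | parts.code | cities.dept | cities.price | cities.id | cities.kind
30 | Z1 | eng | 30 | 2 | blue
7 | Z1 | fin | 7 | 7 | gold
After SELECT (2 rows):
cities.id | parts.code
2 | Z1
7 | Z1

== RESULT ==
cities.id | parts.code
2 | Z1
7 | Z1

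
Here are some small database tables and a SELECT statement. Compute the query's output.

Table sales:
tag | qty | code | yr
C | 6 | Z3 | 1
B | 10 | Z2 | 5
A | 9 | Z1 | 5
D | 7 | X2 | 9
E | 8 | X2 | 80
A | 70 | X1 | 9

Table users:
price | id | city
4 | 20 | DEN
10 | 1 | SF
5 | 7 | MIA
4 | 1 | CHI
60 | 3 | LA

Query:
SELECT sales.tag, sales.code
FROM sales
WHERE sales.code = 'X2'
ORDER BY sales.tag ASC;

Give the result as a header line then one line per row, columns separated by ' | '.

== RESULT ==
sales.tag | sales.code
D | X2
E | X2

Derivation:
After WHERE (2 rows):
sales.tag | sales.qty | sales.code | sales.yr
D | 7 | X2 | 9
E | 8 | X2 | 80
After SELECT (2 rows):
sales.tag | sales.code
D | X2
E | X2
After ORDER BY (2 rows):
sales.tag | sales.code
D | X2
E | X2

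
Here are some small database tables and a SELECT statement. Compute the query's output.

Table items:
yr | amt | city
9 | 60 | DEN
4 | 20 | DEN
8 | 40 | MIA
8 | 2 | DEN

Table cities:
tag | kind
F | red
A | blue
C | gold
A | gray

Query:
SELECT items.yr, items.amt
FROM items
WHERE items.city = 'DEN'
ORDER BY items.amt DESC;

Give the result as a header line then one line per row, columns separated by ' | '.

== RESULT ==
items.yr | items.amt
9 | 60
4 | 20
8 | 2

Derivation:
After WHERE (3 rows):
items.yr | items.amt | items.city
9 | 60 | DEN
4 | 20 | DEN
8 | 2 | DEN
After SELECT (3 rows):
items.yr | items.amt
9 | 60
4 | 20
8 | 2
After ORDER BY (3 rows):
items.yr | items.amt
9 | 60
4 | 20
8 | 2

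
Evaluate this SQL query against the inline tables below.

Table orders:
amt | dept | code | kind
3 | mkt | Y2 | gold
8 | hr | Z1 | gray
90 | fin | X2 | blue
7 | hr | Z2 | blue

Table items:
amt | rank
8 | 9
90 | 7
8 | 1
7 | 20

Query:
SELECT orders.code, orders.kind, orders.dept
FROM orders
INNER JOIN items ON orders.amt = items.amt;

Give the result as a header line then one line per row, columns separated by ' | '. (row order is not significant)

After JOIN items (4 rows):
orders.amt | orders.dept | orders.code | orders.kind | items.amt | items.rank
8 | hr | Z1 | gray | 8 | 9
8 | hr | Z1 | gray | 8 | 1
90 | fin | X2 | blue | 90 | 7
7 | hr | Z2 | blue | 7 | 20
After SELECT (4 rows):
orders.code | orders.kind | orders.dept
Z1 | gray | hr
Z1 | gray | hr
X2 | blue | fin
Z2 | blue | hr

== RESULT ==
orders.code | orders.kind | orders.dept
Z1 | gray | hr
Z1 | gray | hr
X2 | blue | fin
Z2 | blue | hr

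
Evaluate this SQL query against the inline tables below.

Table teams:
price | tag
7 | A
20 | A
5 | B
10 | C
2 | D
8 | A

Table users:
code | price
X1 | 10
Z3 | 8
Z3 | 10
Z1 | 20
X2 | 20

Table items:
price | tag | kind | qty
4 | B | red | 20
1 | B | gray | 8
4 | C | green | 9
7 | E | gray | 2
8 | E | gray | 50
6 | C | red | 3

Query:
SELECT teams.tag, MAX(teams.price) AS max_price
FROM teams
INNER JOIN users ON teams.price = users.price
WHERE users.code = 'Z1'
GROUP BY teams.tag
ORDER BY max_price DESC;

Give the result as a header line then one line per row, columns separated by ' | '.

After JOIN users (5 rows):
teams.price | teams.tag | users.code | users.price
20 | A | Z1 | 20
20 | A | X2 | 20
10 | C | X1 | 10
10 | C | Z3 | 10
8 | A | Z3 | 8
After WHERE (1 rows):
teams.price | teams.tag | users.code | users.price
20 | A | Z1 | 20
After GROUP BY (1 rows):
teams.tag | max_price
A | 20
After ORDER BY (1 rows):
teams.tag | max_price
A | 20

== RESULT ==
teams.tag | max_price
A | 20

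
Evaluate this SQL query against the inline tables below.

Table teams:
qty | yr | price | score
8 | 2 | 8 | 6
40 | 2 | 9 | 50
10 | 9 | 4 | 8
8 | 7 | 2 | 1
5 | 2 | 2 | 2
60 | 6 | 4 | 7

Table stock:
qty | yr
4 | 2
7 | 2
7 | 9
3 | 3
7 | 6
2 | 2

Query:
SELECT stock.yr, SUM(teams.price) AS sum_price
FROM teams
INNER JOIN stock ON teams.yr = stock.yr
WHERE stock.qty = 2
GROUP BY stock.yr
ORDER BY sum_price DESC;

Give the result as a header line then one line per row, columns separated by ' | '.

After JOIN stock (11 rows):
teams.qty | teams.yr | teams.price | teams.score | stock.qty | stock.yr
8 | 2 | 8 | 6 | 4 | 2
8 | 2 | 8 | 6 | 7 | 2
8 | 2 | 8 | 6 | 2 | 2
40 | 2 | 9 | 50 | 4 | 2
40 | 2 | 9 | 50 | 7 | 2
40 | 2 | 9 | 50 | 2 | 2
10 | 9 | 4 | 8 | 7 | 9
5 | 2 | 2 | 2 | 4 | 2
5 | 2 | 2 | 2 | 7 | 2
5 | 2 | 2 | 2 | 2 | 2
60 | 6 | 4 | 7 | 7 | 6
After WHERE (3 rows):
teams.qty | teams.yr | teams.price | teams.score | stock.qty | stock.yr
8 | 2 | 8 | 6 | 2 | 2
40 | 2 | 9 | 50 | 2 | 2
5 | 2 | 2 | 2 | 2 | 2
After GROUP BY (1 rows):
stock.yr | sum_price
2 | 19
After ORDER BY (1 rows):
stock.yr | sum_price
2 | 19

== RESULT ==
stock.yr | sum_price
2 | 19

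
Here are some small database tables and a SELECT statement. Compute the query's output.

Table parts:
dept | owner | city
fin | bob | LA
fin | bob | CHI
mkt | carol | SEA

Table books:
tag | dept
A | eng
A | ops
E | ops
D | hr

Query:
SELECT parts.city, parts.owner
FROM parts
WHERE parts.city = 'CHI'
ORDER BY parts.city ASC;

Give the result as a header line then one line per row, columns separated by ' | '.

After WHERE (1 rows):
parts.dept | parts.owner | parts.city
fin | bob | CHI
After SELECT (1 rows):
parts.city | parts.owner
CHI | bob
After ORDER BY (1 rows):
parts.city | parts.owner
CHI | bob

== RESULT ==
parts.city | parts.owner
CHI | bob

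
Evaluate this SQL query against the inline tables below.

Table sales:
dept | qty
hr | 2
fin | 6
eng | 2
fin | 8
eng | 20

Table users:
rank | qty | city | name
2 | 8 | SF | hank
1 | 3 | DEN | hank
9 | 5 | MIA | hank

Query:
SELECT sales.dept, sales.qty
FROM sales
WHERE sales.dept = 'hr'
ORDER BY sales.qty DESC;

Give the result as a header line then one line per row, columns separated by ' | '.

After WHERE (1 rows):
sales.dept | sales.qty
hr | 2
After SELECT (1 rows):
sales.dept | sales.qty
hr | 2
After ORDER BY (1 rows):
sales.dept | sales.qty
hr | 2

== RESULT ==
sales.dept | sales.qty
hr | 2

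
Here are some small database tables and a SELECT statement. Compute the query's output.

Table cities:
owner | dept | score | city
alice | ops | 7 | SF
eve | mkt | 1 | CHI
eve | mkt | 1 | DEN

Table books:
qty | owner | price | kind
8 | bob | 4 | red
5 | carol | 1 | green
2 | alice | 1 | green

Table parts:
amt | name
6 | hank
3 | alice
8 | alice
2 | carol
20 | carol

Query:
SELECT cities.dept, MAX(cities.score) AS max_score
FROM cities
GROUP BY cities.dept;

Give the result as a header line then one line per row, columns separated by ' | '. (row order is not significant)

== RESULT ==
cities.dept | max_score
ops | 7
mkt | 1

Derivation:
After GROUP BY (2 rows):
cities.dept | max_score
ops | 7
mkt | 1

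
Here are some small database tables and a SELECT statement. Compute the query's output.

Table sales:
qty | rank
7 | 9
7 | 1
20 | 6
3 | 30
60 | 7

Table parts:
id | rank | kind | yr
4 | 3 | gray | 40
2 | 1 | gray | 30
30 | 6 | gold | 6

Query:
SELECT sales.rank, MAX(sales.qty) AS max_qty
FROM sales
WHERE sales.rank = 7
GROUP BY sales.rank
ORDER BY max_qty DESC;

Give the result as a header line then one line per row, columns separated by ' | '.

== RESULT ==
sales.rank | max_qty
7 | 60

Derivation:
After WHERE (1 rows):
sales.qty | sales.rank
60 | 7
After GROUP BY (1 rows):
sales.rank | max_qty
7 | 60
After ORDER BY (1 rows):
sales.rank | max_qty
7 | 60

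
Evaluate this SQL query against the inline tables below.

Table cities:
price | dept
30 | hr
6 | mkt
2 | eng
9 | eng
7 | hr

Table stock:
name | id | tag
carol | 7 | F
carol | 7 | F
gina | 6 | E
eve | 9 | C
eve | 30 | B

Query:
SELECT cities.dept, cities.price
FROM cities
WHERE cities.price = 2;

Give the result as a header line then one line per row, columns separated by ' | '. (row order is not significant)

== RESULT ==
cities.dept | cities.price
eng | 2

Derivation:
After WHERE (1 rows):
cities.price | cities.dept
2 | eng
After SELECT (1 rows):
cities.dept | cities.price
eng | 2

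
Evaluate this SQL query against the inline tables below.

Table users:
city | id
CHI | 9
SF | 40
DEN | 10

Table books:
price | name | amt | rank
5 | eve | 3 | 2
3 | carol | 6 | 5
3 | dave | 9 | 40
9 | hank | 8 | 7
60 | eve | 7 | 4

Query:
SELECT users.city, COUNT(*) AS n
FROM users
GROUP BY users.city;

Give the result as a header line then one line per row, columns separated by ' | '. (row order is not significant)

== RESULT ==
users.city | n
CHI | 1
SF | 1
DEN | 1

Derivation:
After GROUP BY (3 rows):
users.city | n
CHI | 1
SF | 1
DEN | 1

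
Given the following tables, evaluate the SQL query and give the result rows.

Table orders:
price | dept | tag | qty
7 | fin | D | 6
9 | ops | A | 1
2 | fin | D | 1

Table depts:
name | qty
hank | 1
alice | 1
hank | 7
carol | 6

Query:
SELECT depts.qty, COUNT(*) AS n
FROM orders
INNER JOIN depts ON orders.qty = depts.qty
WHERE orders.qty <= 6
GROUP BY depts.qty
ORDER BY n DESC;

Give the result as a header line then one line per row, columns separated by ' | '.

After JOIN depts (5 rows):
orders.price | orders.dept | orders.tag | orders.qty | depts.name | depts.qty
7 | fin | D | 6 | carol | 6
9 | ops | A | 1 | hank | 1
9 | ops | A | 1 | alice | 1
2 | fin | D | 1 | hank | 1
2 | fin | D | 1 | alice | 1
After WHERE (5 rows):
orders.price | orders.dept | orders.tag | orders.qty | depts.name | depts.qty
7 | fin | D | 6 | carol | 6
9 | ops | A | 1 | hank | 1
9 | ops | A | 1 | alice | 1
2 | fin | D | 1 | hank | 1
2 | fin | D | 1 | alice | 1
After GROUP BY (2 rows):
depts.qty | n
6 | 1
1 | 4
After ORDER BY (2 rows):
depts.qty | n
1 | 4
6 | 1

== RESULT ==
depts.qty | n
1 | 4
6 | 1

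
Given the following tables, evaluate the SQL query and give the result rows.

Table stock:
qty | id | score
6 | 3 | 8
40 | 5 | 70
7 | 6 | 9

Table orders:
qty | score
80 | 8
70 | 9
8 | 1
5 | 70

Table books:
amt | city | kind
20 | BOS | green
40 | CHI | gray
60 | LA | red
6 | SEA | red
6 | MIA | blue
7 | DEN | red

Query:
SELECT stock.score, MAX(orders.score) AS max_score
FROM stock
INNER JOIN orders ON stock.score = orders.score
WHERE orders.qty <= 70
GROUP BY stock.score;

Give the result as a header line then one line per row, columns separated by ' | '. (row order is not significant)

After JOIN orders (3 rows):
stock.qty | stock.id | stock.score | orders.qty | orders.score
6 | 3 | 8 | 80 | 8
40 | 5 | 70 | 5 | 70
7 | 6 | 9 | 70 | 9
After WHERE (2 rows):
stock.qty | stock.id | stock.score | orders.qty | orders.score
40 | 5 | 70 | 5 | 70
7 | 6 | 9 | 70 | 9
After GROUP BY (2 rows):
stock.score | max_score
70 | 70
9 | 9

== RESULT ==
stock.score | max_score
70 | 70
9 | 9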